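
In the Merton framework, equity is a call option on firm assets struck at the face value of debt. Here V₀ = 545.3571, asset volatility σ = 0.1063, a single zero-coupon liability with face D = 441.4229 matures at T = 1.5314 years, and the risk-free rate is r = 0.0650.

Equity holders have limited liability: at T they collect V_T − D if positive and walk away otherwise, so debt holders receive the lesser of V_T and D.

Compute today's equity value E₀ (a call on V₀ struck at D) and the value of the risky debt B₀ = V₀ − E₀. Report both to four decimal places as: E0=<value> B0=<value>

E0=145.9435 B0=399.4136

d₁ = [ln(V₀/D) + (r + σ²/2)T] / (σ√T)
   = [ln(545.3571/441.4229) + (0.0650 + 0.5·0.1063²)·1.5314] / (0.1063·√1.5314)
   = [0.211437 + 0.108193] / 0.131546 = 2.429801
d₂ = d₁ − σ√T = 2.429801 − 0.131546 = 2.298255
N(d₁) = 0.992446,  N(d₂) = 0.989226,  e^(−rT) = 0.905253
E₀ = V₀·N(d₁) − D·e^(−rT)·N(d₂)
   = 545.3571·0.992446 − 441.4229·0.905253·0.989226 = 145.943522
B₀ = V₀ − E₀ = 545.3571 − 145.943522 = 399.413578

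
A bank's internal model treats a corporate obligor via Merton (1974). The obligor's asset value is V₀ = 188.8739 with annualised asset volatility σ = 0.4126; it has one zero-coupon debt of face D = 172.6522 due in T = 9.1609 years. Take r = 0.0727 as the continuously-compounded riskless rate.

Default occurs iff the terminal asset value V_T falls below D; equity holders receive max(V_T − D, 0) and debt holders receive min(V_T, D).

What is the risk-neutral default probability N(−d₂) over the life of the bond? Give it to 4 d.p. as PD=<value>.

PD=0.5077

d₁ = [ln(V₀/D) + (r + σ²/2)T] / (σ√T)
   = [ln(188.8739/172.6522) + (0.0727 + 0.5·0.4126²)·9.1609] / (0.4126·√9.1609)
   = [0.089800 + 1.445768] / 1.248816 = 1.229620
d₂ = d₁ − σ√T = 1.229620 − 1.248816 = -0.019196
risk-neutral PD = N(−d₂) = N(0.019196) = 0.507658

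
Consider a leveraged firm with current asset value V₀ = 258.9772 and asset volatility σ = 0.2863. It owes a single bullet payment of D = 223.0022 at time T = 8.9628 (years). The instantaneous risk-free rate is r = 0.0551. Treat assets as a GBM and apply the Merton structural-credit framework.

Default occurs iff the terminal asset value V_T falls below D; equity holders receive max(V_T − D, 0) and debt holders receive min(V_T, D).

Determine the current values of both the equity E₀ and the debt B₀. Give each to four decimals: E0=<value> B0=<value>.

d₁ = [ln(V₀/D) + (r + σ²/2)T] / (σ√T)
   = [ln(258.9772/223.0022) + (0.0551 + 0.5·0.2863²)·8.9628] / (0.2863·√8.9628)
   = [0.149558 + 0.861180] / 0.857123 = 1.179222
d₂ = d₁ − σ√T = 1.179222 − 0.857123 = 0.322099
N(d₁) = 0.880845,  N(d₂) = 0.626311,  e^(−rT) = 0.610272
E₀ = V₀·N(d₁) − D·e^(−rT)·N(d₂)
   = 258.9772·0.880845 − 223.0022·0.610272·0.626311 = 142.882848
B₀ = V₀ − E₀ = 258.9772 − 142.882848 = 116.094352

E0=142.8828 B0=116.0944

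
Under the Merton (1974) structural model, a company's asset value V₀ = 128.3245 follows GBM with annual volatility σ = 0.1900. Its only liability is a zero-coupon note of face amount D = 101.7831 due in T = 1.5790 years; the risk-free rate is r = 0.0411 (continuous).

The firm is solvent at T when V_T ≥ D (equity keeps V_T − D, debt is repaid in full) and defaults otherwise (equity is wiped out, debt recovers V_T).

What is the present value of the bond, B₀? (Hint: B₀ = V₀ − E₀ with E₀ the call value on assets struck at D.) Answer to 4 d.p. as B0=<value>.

B0=94.0364

d₁ = [ln(V₀/D) + (r + σ²/2)T] / (σ√T)
   = [ln(128.3245/101.7831) + (0.0411 + 0.5·0.1900²)·1.5790] / (0.1900·√1.5790)
   = [0.231718 + 0.093398] / 0.238751 = 1.361738
d₂ = d₁ − σ√T = 1.361738 − 0.238751 = 1.122988
N(d₁) = 0.913360,  N(d₂) = 0.869279,  e^(−rT) = 0.937164
E₀ = V₀·N(d₁) − D·e^(−rT)·N(d₂)
   = 128.3245·0.913360 − 101.7831·0.937164·0.869279 = 34.288150
B₀ = V₀ − E₀ = 128.3245 − 34.288150 = 94.036350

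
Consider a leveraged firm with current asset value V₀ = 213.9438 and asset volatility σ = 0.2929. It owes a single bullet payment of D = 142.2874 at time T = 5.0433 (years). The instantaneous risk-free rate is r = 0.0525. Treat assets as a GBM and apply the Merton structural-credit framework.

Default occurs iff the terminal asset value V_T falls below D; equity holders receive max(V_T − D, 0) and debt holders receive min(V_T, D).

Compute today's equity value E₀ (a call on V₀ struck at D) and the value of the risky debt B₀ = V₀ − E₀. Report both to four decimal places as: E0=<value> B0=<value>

E0=112.5050 B0=101.4388

d₁ = [ln(V₀/D) + (r + σ²/2)T] / (σ√T)
   = [ln(213.9438/142.2874) + (0.0525 + 0.5·0.2929²)·5.0433] / (0.2929·√5.0433)
   = [0.407864 + 0.481107] / 0.657774 = 1.351484
d₂ = d₁ − σ√T = 1.351484 − 0.657774 = 0.693710
N(d₁) = 0.911730,  N(d₂) = 0.756068,  e^(−rT) = 0.767380
E₀ = V₀·N(d₁) − D·e^(−rT)·N(d₂)
   = 213.9438·0.911730 − 142.2874·0.767380·0.756068 = 112.505015
B₀ = V₀ − E₀ = 213.9438 − 112.505015 = 101.438785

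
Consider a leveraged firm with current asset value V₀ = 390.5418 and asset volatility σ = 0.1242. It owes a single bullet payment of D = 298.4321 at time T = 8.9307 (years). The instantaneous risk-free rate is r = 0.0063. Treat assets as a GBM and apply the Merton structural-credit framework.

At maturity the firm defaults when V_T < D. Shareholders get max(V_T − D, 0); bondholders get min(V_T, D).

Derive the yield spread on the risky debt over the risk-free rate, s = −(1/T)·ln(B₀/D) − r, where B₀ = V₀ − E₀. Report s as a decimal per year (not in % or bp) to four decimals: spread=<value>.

d₁ = [ln(V₀/D) + (r + σ²/2)T] / (σ√T)
   = [ln(390.5418/298.4321) + (0.0063 + 0.5·0.1242²)·8.9307] / (0.1242·√8.9307)
   = [0.268993 + 0.125144] / 0.371163 = 1.061898
d₂ = d₁ − σ√T = 1.061898 − 0.371163 = 0.690735
N(d₁) = 0.855859,  N(d₂) = 0.755134,  e^(−rT) = 0.945290
E₀ = V₀·N(d₁) − D·e^(−rT)·N(d₂)
   = 390.5418·0.855859 − 298.4321·0.945290·0.755134 = 121.221694
B₀ = V₀ − E₀ = 390.5418 − 121.221694 = 269.320106
spread = −(1/T)·ln(B₀/D) − r = −(1/8.9307)·ln(269.320106/298.4321) − 0.0063 = 0.00519314

spread=0.0052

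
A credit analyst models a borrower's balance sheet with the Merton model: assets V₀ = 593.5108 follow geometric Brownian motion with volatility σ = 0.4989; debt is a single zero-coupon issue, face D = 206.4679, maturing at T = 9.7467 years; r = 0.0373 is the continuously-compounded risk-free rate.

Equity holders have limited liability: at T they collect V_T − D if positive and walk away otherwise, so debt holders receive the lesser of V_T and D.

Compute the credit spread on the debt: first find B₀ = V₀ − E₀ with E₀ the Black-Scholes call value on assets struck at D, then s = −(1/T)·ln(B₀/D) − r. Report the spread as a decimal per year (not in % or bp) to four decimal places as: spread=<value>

spread=0.0308

d₁ = [ln(V₀/D) + (r + σ²/2)T] / (σ√T)
   = [ln(593.5108/206.4679) + (0.0373 + 0.5·0.4989²)·9.7467] / (0.4989·√9.7467)
   = [1.055910 + 1.576535] / 1.557551 = 1.690118
d₂ = d₁ − σ√T = 1.690118 − 1.557551 = 0.132567
N(d₁) = 0.954497,  N(d₂) = 0.552732,  e^(−rT) = 0.695203
E₀ = V₀·N(d₁) − D·e^(−rT)·N(d₂)
   = 593.5108·0.954497 − 206.4679·0.695203·0.552732 = 487.166946
B₀ = V₀ − E₀ = 593.5108 − 487.166946 = 106.343854
spread = −(1/T)·ln(B₀/D) − r = −(1/9.7467)·ln(106.343854/206.4679) − 0.0373 = 0.03077096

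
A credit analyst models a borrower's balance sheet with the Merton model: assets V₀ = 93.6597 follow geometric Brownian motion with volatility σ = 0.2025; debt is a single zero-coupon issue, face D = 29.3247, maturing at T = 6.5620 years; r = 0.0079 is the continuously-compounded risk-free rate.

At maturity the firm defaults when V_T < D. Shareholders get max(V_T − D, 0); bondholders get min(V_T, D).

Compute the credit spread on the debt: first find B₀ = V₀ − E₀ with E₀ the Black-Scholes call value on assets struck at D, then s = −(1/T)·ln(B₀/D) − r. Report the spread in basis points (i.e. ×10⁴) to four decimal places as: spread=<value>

spread=4.6174

d₁ = [ln(V₀/D) + (r + σ²/2)T] / (σ√T)
   = [ln(93.6597/29.3247) + (0.0079 + 0.5·0.2025²)·6.5620] / (0.2025·√6.5620)
   = [1.161238 + 0.186381] / 0.518732 = 2.597910
d₂ = d₁ − σ√T = 2.597910 − 0.518732 = 2.079177
N(d₁) = 0.995310,  N(d₂) = 0.981199,  e^(−rT) = 0.949481
E₀ = V₀·N(d₁) − D·e^(−rT)·N(d₂)
   = 93.6597·0.995310 − 29.3247·0.949481·0.981199 = 65.900691
B₀ = V₀ − E₀ = 93.6597 − 65.900691 = 27.759009
spread = −(1/T)·ln(B₀/D) − r = −(1/6.5620)·ln(27.759009/29.3247) − 0.0079 = 0.00046174
in basis points: 0.00046174 × 10⁴ = 4.6174 bp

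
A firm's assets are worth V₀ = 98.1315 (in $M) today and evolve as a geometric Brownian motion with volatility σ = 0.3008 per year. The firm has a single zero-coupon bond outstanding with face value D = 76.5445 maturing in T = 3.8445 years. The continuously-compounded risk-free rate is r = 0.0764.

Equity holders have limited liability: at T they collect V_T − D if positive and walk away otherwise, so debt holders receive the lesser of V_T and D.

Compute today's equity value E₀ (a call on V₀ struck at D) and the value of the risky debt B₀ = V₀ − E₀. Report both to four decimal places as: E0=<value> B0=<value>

d₁ = [ln(V₀/D) + (r + σ²/2)T] / (σ√T)
   = [ln(98.1315/76.5445) + (0.0764 + 0.5·0.3008²)·3.8445] / (0.3008·√3.8445)
   = [0.248436 + 0.467646] / 0.589790 = 1.214130
d₂ = d₁ − σ√T = 1.214130 − 0.589790 = 0.624340
N(d₁) = 0.887651,  N(d₂) = 0.733798,  e^(−rT) = 0.745485
E₀ = V₀·N(d₁) − D·e^(−rT)·N(d₂)
   = 98.1315·0.887651 − 76.5445·0.745485·0.733798 = 45.233967
B₀ = V₀ − E₀ = 98.1315 − 45.233967 = 52.897533

E0=45.2340 B0=52.8975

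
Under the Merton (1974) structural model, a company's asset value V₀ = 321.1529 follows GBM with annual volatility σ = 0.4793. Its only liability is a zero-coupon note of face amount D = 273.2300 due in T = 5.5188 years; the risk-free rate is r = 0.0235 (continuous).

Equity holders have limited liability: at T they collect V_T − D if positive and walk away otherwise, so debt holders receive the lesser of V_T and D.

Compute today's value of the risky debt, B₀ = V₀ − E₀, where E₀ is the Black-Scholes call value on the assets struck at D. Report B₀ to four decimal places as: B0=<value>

B0=157.3451

d₁ = [ln(V₀/D) + (r + σ²/2)T] / (σ√T)
   = [ln(321.1529/273.2300) + (0.0235 + 0.5·0.4793²)·5.5188] / (0.4793·√5.5188)
   = [0.161603 + 0.763605] / 1.125978 = 0.821693
d₂ = d₁ − σ√T = 0.821693 − 1.125978 = -0.304285
N(d₁) = 0.794374,  N(d₂) = 0.380456,  e^(−rT) = 0.878366
E₀ = V₀·N(d₁) − D·e^(−rT)·N(d₂)
   = 321.1529·0.794374 − 273.2300·0.878366·0.380456 = 163.807776
B₀ = V₀ − E₀ = 321.1529 − 163.807776 = 157.345124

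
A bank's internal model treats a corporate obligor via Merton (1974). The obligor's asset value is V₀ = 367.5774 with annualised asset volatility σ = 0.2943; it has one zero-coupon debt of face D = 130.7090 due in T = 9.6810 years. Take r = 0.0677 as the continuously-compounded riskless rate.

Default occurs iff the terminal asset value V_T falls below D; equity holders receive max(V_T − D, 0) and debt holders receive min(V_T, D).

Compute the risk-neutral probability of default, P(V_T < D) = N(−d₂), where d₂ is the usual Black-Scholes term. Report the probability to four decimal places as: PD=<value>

PD=0.0827

d₁ = [ln(V₀/D) + (r + σ²/2)T] / (σ√T)
   = [ln(367.5774/130.7090) + (0.0677 + 0.5·0.2943²)·9.6810] / (0.2943·√9.6810)
   = [1.033960 + 1.074651] / 0.915694 = 2.302747
d₂ = d₁ − σ√T = 2.302747 − 0.915694 = 1.387053
risk-neutral PD = N(−d₂) = N(-1.387053) = 0.082713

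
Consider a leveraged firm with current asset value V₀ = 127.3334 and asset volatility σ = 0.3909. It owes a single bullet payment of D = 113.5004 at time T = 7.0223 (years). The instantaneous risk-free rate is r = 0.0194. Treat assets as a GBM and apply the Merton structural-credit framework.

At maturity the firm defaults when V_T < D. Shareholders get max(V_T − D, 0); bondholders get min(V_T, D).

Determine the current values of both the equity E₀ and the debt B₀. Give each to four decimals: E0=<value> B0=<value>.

E0=60.0995 B0=67.2339

d₁ = [ln(V₀/D) + (r + σ²/2)T] / (σ√T)
   = [ln(127.3334/113.5004) + (0.0194 + 0.5·0.3909²)·7.0223] / (0.3909·√7.0223)
   = [0.115002 + 0.672746] / 1.035870 = 0.760470
d₂ = d₁ − σ√T = 0.760470 − 1.035870 = -0.275400
N(d₁) = 0.776513,  N(d₂) = 0.391505,  e^(−rT) = 0.872640
E₀ = V₀·N(d₁) − D·e^(−rT)·N(d₂)
   = 127.3334·0.776513 − 113.5004·0.872640·0.391505 = 60.099530
B₀ = V₀ − E₀ = 127.3334 − 60.099530 = 67.233870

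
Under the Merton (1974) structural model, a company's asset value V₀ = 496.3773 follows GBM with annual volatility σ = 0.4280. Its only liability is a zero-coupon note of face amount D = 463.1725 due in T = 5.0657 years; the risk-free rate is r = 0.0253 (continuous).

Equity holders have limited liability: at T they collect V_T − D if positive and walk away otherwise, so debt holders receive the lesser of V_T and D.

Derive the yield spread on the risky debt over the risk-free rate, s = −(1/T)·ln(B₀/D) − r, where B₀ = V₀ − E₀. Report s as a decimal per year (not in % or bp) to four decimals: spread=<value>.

spread=0.0730

d₁ = [ln(V₀/D) + (r + σ²/2)T] / (σ√T)
   = [ln(496.3773/463.1725) + (0.0253 + 0.5·0.4280²)·5.0657] / (0.4280·√5.0657)
   = [0.069237 + 0.592140] / 0.963304 = 0.686571
d₂ = d₁ − σ√T = 0.686571 − 0.963304 = -0.276734
N(d₁) = 0.753823,  N(d₂) = 0.390992,  e^(−rT) = 0.879711
E₀ = V₀·N(d₁) − D·e^(−rT)·N(d₂)
   = 496.3773·0.753823 − 463.1725·0.879711·0.390992 = 214.867928
B₀ = V₀ − E₀ = 496.3773 − 214.867928 = 281.509372
spread = −(1/T)·ln(B₀/D) − r = −(1/5.0657)·ln(281.509372/463.1725) − 0.0253 = 0.07299516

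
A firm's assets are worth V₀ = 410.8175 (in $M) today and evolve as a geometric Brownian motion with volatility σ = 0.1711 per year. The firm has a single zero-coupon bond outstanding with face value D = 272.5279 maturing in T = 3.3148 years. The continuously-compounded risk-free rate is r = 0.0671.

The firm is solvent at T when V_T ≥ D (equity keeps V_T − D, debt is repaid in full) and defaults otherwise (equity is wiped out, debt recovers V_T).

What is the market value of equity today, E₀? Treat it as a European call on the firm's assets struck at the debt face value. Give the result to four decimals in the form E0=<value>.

d₁ = [ln(V₀/D) + (r + σ²/2)T] / (σ√T)
   = [ln(410.8175/272.5279) + (0.0671 + 0.5·0.1711²)·3.3148] / (0.1711·√3.3148)
   = [0.410408 + 0.270944] / 0.311515 = 2.187222
d₂ = d₁ − σ√T = 2.187222 − 0.311515 = 1.875707
N(d₁) = 0.985637,  N(d₂) = 0.969652,  e^(−rT) = 0.800577
E₀ = V₀·N(d₁) − D·e^(−rT)·N(d₂)
   = 410.8175·0.985637 − 272.5279·0.800577·0.969652 = 193.358662

E0=193.3587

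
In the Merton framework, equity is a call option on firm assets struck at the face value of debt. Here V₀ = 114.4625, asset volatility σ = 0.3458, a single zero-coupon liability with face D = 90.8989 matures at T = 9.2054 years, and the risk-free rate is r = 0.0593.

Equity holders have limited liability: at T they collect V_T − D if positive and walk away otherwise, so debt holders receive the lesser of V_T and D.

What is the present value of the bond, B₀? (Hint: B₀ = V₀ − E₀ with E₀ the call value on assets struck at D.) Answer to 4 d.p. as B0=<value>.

B0=42.6119

d₁ = [ln(V₀/D) + (r + σ²/2)T] / (σ√T)
   = [ln(114.4625/90.8989) + (0.0593 + 0.5·0.3458²)·9.2054] / (0.3458·√9.2054)
   = [0.230499 + 1.096260] / 1.049171 = 1.264579
d₂ = d₁ − σ√T = 1.264579 − 1.049171 = 0.215408
N(d₁) = 0.896989,  N(d₂) = 0.585275,  e^(−rT) = 0.579332
E₀ = V₀·N(d₁) − D·e^(−rT)·N(d₂)
   = 114.4625·0.896989 − 90.8989·0.579332·0.585275 = 71.850632
B₀ = V₀ − E₀ = 114.4625 − 71.850632 = 42.611868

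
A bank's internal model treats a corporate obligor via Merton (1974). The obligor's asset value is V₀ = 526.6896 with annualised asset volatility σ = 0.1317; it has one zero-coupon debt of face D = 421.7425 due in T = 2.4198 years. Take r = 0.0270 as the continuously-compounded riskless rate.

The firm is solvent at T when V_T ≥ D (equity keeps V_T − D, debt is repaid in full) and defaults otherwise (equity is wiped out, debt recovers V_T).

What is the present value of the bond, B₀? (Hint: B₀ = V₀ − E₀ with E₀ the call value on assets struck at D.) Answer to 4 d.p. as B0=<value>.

d₁ = [ln(V₀/D) + (r + σ²/2)T] / (σ√T)
   = [ln(526.6896/421.7425) + (0.0270 + 0.5·0.1317²)·2.4198] / (0.1317·√2.4198)
   = [0.222216 + 0.086320] / 0.204869 = 1.506022
d₂ = d₁ − σ√T = 1.506022 − 0.204869 = 1.301153
N(d₁) = 0.933969,  N(d₂) = 0.903397,  e^(−rT) = 0.936754
E₀ = V₀·N(d₁) − D·e^(−rT)·N(d₂)
   = 526.6896·0.933969 − 421.7425·0.936754·0.903397 = 135.007762
B₀ = V₀ − E₀ = 526.6896 − 135.007762 = 391.681838

B0=391.6818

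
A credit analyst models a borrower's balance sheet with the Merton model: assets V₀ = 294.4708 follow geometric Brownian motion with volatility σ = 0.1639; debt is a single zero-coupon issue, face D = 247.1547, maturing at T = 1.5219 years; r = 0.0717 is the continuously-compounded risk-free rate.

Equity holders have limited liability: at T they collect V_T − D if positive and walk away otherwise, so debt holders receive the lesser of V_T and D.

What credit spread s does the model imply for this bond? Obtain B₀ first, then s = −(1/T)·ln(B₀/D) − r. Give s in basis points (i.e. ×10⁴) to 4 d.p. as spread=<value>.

spread=55.4534

d₁ = [ln(V₀/D) + (r + σ²/2)T] / (σ√T)
   = [ln(294.4708/247.1547) + (0.0717 + 0.5·0.1639²)·1.5219] / (0.1639·√1.5219)
   = [0.175165 + 0.129562] / 0.202196 = 1.507090
d₂ = d₁ − σ√T = 1.507090 − 0.202196 = 1.304894
N(d₁) = 0.934106,  N(d₂) = 0.904036,  e^(−rT) = 0.896623
E₀ = V₀·N(d₁) − D·e^(−rT)·N(d₂)
   = 294.4708·0.934106 − 247.1547·0.896623·0.904036 = 74.728658
B₀ = V₀ − E₀ = 294.4708 − 74.728658 = 219.742142
spread = −(1/T)·ln(B₀/D) − r = −(1/1.5219)·ln(219.742142/247.1547) − 0.0717 = 0.00554534
in basis points: 0.00554534 × 10⁴ = 55.4534 bp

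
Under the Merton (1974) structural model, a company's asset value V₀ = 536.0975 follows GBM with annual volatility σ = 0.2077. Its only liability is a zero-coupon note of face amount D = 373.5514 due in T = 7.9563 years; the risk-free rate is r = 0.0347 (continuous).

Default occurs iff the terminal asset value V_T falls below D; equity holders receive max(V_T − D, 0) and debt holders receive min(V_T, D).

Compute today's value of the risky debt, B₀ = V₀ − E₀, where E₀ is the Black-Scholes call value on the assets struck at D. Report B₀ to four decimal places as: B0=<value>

d₁ = [ln(V₀/D) + (r + σ²/2)T] / (σ√T)
   = [ln(536.0975/373.5514) + (0.0347 + 0.5·0.2077²)·7.9563] / (0.2077·√7.9563)
   = [0.361260 + 0.447698] / 0.585858 = 1.380811
d₂ = d₁ − σ√T = 1.380811 − 0.585858 = 0.794953
N(d₁) = 0.916331,  N(d₂) = 0.786680,  e^(−rT) = 0.758749
E₀ = V₀·N(d₁) − D·e^(−rT)·N(d₂)
   = 536.0975·0.916331 − 373.5514·0.758749·0.786680 = 268.272858
B₀ = V₀ − E₀ = 536.0975 − 268.272858 = 267.824642

B0=267.8246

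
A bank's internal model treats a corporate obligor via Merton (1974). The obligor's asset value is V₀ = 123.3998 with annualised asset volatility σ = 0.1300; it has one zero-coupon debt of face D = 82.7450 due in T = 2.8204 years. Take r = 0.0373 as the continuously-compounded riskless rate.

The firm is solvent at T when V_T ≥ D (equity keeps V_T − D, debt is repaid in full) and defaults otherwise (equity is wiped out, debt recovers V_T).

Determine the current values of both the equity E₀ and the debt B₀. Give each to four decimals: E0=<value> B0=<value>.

E0=48.9909 B0=74.4089

d₁ = [ln(V₀/D) + (r + σ²/2)T] / (σ√T)
   = [ln(123.3998/82.7450) + (0.0373 + 0.5·0.1300²)·2.8204] / (0.1300·√2.8204)
   = [0.399666 + 0.129033] / 0.218323 = 2.421642
d₂ = d₁ − σ√T = 2.421642 − 0.218323 = 2.203319
N(d₁) = 0.992275,  N(d₂) = 0.986214,  e^(−rT) = 0.900144
E₀ = V₀·N(d₁) − D·e^(−rT)·N(d₂)
   = 123.3998·0.992275 − 82.7450·0.900144·0.986214 = 48.990939
B₀ = V₀ − E₀ = 123.3998 − 48.990939 = 74.408861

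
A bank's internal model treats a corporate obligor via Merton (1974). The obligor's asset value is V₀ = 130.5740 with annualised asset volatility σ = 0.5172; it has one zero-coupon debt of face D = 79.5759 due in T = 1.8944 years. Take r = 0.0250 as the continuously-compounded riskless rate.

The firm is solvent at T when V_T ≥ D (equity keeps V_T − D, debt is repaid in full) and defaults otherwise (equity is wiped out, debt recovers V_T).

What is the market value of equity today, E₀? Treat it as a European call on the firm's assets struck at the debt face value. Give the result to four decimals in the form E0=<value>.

E0=63.4518

d₁ = [ln(V₀/D) + (r + σ²/2)T] / (σ√T)
   = [ln(130.5740/79.5759) + (0.0250 + 0.5·0.5172²)·1.8944] / (0.5172·√1.8944)
   = [0.495229 + 0.300732] / 0.711860 = 1.118143
d₂ = d₁ − σ√T = 1.118143 − 0.711860 = 0.406283
N(d₁) = 0.868247,  N(d₂) = 0.657733,  e^(−rT) = 0.953744
E₀ = V₀·N(d₁) − D·e^(−rT)·N(d₂)
   = 130.5740·0.868247 − 79.5759·0.953744·0.657733 = 63.451834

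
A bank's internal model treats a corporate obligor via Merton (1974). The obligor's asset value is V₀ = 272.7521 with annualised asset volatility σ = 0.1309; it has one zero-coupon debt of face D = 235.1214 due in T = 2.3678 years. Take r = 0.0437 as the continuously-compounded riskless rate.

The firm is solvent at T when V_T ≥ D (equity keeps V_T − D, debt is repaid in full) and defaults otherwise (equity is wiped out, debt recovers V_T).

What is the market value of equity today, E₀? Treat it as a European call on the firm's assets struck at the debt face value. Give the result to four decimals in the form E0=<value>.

d₁ = [ln(V₀/D) + (r + σ²/2)T] / (σ√T)
   = [ln(272.7521/235.1214) + (0.0437 + 0.5·0.1309²)·2.3678] / (0.1309·√2.3678)
   = [0.148461 + 0.123759] / 0.201424 = 1.351475
d₂ = d₁ − σ√T = 1.351475 − 0.201424 = 1.150051
N(d₁) = 0.911728,  N(d₂) = 0.874938,  e^(−rT) = 0.901700
E₀ = V₀·N(d₁) − D·e^(−rT)·N(d₂)
   = 272.7521·0.911728 − 235.1214·0.901700·0.874938 = 63.180915

E0=63.1809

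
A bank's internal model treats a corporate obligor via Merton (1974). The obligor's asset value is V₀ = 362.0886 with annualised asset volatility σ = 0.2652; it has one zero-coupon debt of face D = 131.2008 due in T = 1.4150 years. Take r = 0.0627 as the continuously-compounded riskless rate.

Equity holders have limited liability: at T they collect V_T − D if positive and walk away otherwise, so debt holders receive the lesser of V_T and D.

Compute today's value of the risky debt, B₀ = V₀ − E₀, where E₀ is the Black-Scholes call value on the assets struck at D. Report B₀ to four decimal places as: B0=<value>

d₁ = [ln(V₀/D) + (r + σ²/2)T] / (σ√T)
   = [ln(362.0886/131.2008) + (0.0627 + 0.5·0.2652²)·1.4150] / (0.2652·√1.4150)
   = [1.015160 + 0.138480] / 0.315465 = 3.656945
d₂ = d₁ − σ√T = 3.656945 − 0.315465 = 3.341480
N(d₁) = 0.999872,  N(d₂) = 0.999583,  e^(−rT) = 0.915101
E₀ = V₀·N(d₁) − D·e^(−rT)·N(d₂)
   = 362.0886·0.999872 − 131.2008·0.915101·0.999583 = 242.030392
B₀ = V₀ − E₀ = 362.0886 − 242.030392 = 120.058208

B0=120.0582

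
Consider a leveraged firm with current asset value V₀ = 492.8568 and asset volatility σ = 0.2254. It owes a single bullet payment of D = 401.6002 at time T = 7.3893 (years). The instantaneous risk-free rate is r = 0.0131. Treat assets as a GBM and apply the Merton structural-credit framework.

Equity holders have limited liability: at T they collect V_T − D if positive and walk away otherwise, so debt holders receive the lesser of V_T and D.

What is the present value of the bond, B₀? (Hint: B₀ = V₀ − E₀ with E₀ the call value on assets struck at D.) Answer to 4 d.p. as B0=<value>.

B0=313.7678

d₁ = [ln(V₀/D) + (r + σ²/2)T] / (σ√T)
   = [ln(492.8568/401.6002) + (0.0131 + 0.5·0.2254²)·7.3893] / (0.2254·√7.3893)
   = [0.204762 + 0.284507] / 0.612711 = 0.798531
d₂ = d₁ − σ√T = 0.798531 − 0.612711 = 0.185820
N(d₁) = 0.787719,  N(d₂) = 0.573707,  e^(−rT) = 0.907738
E₀ = V₀·N(d₁) − D·e^(−rT)·N(d₂)
   = 492.8568·0.787719 − 401.6002·0.907738·0.573707 = 179.088995
B₀ = V₀ − E₀ = 492.8568 − 179.088995 = 313.767805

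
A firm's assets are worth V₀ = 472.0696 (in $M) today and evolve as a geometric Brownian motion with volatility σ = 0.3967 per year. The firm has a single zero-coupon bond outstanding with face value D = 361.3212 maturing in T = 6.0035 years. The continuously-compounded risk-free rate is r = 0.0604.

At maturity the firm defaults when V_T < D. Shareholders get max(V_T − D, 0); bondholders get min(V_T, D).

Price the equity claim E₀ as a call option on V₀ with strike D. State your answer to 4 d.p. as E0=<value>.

d₁ = [ln(V₀/D) + (r + σ²/2)T] / (σ√T)
   = [ln(472.0696/361.3212) + (0.0604 + 0.5·0.3967²)·6.0035] / (0.3967·√6.0035)
   = [0.267359 + 0.834999] / 0.971996 = 1.134118
d₂ = d₁ − σ√T = 1.134118 − 0.971996 = 0.162123
N(d₁) = 0.871628,  N(d₂) = 0.564395,  e^(−rT) = 0.695857
E₀ = V₀·N(d₁) − D·e^(−rT)·N(d₂)
   = 472.0696·0.871628 − 361.3212·0.695857·0.564395 = 269.564201

E0=269.5642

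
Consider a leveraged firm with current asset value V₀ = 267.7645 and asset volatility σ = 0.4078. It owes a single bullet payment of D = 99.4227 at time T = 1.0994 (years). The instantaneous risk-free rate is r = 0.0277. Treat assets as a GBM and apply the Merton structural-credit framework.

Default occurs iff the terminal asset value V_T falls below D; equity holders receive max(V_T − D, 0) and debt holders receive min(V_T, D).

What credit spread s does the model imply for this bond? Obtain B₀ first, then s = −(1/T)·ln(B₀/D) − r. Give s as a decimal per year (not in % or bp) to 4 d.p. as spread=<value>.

d₁ = [ln(V₀/D) + (r + σ²/2)T] / (σ√T)
   = [ln(267.7645/99.4227) + (0.0277 + 0.5·0.4078²)·1.0994] / (0.4078·√1.0994)
   = [0.990727 + 0.121869] / 0.427588 = 2.602031
d₂ = d₁ − σ√T = 2.602031 − 0.427588 = 2.174444
N(d₁) = 0.995366,  N(d₂) = 0.985164,  e^(−rT) = 0.970006
E₀ = V₀·N(d₁) − D·e^(−rT)·N(d₂)
   = 267.7645·0.995366 − 99.4227·0.970006·0.985164 = 171.513971
B₀ = V₀ − E₀ = 267.7645 − 171.513971 = 96.250529
spread = −(1/T)·ln(B₀/D) − r = −(1/1.0994)·ln(96.250529/99.4227) − 0.0277 = 0.00179426

spread=0.0018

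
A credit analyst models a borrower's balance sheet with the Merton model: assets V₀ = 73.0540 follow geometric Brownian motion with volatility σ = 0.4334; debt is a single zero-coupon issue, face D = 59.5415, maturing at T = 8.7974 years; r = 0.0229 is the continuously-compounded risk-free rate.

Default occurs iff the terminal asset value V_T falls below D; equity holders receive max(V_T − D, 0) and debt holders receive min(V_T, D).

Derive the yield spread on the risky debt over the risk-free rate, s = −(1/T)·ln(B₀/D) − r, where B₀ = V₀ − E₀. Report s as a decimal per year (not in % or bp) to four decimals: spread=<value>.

spread=0.0534

d₁ = [ln(V₀/D) + (r + σ²/2)T] / (σ√T)
   = [ln(73.0540/59.5415) + (0.0229 + 0.5·0.4334²)·8.7974] / (0.4334·√8.7974)
   = [0.204525 + 1.027693] / 1.285482 = 0.958565
d₂ = d₁ − σ√T = 0.958565 − 1.285482 = -0.326917
N(d₁) = 0.831111,  N(d₂) = 0.371865,  e^(−rT) = 0.817536
E₀ = V₀·N(d₁) − D·e^(−rT)·N(d₂)
   = 73.0540·0.831111 − 59.5415·0.817536·0.371865 = 42.614584
B₀ = V₀ − E₀ = 73.0540 − 42.614584 = 30.439416
spread = −(1/T)·ln(B₀/D) − r = −(1/8.7974)·ln(30.439416/59.5415) − 0.0229 = 0.05336517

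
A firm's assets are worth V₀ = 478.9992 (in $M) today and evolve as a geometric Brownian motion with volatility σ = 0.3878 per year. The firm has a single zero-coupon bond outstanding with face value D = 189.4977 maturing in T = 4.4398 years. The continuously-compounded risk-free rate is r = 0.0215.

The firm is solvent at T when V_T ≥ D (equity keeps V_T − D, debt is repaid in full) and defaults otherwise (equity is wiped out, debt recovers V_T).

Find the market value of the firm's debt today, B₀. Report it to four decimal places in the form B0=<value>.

d₁ = [ln(V₀/D) + (r + σ²/2)T] / (σ√T)
   = [ln(478.9992/189.4977) + (0.0215 + 0.5·0.3878²)·4.4398] / (0.3878·√4.4398)
   = [0.927322 + 0.429304] / 0.817127 = 1.660239
d₂ = d₁ − σ√T = 1.660239 − 0.817127 = 0.843112
N(d₁) = 0.951567,  N(d₂) = 0.800417,  e^(−rT) = 0.908959
E₀ = V₀·N(d₁) − D·e^(−rT)·N(d₂)
   = 478.9992·0.951567 − 189.4977·0.908959·0.800417 = 317.931437
B₀ = V₀ − E₀ = 478.9992 − 317.931437 = 161.067763

B0=161.0678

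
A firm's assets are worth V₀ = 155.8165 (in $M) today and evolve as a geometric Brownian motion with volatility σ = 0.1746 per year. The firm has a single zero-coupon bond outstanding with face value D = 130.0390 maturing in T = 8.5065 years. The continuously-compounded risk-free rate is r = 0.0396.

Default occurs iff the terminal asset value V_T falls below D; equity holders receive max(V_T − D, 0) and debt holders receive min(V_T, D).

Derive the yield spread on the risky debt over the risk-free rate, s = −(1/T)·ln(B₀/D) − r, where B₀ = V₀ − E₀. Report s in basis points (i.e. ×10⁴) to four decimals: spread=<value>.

d₁ = [ln(V₀/D) + (r + σ²/2)T] / (σ√T)
   = [ln(155.8165/130.0390) + (0.0396 + 0.5·0.1746²)·8.5065] / (0.1746·√8.5065)
   = [0.180845 + 0.466518] / 0.509237 = 1.271242
d₂ = d₁ − σ√T = 1.271242 − 0.509237 = 0.762005
N(d₁) = 0.898179,  N(d₂) = 0.776972,  e^(−rT) = 0.714011
E₀ = V₀·N(d₁) − D·e^(−rT)·N(d₂)
   = 155.8165·0.898179 − 130.0390·0.714011·0.776972 = 67.809850
B₀ = V₀ − E₀ = 155.8165 − 67.809850 = 88.006650
spread = −(1/T)·ln(B₀/D) − r = −(1/8.5065)·ln(88.006650/130.0390) − 0.0396 = 0.00629691
in basis points: 0.00629691 × 10⁴ = 62.9691 bp

spread=62.9691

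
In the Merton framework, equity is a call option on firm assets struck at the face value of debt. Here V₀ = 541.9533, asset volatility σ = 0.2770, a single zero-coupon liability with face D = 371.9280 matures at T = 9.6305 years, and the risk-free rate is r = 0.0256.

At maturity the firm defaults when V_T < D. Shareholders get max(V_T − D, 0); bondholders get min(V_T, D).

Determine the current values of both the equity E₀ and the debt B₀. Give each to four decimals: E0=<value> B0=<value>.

E0=295.6355 B0=246.3178

d₁ = [ln(V₀/D) + (r + σ²/2)T] / (σ√T)
   = [ln(541.9533/371.9280) + (0.0256 + 0.5·0.2770²)·9.6305] / (0.2770·√9.6305)
   = [0.376480 + 0.616010] / 0.859615 = 1.154574
d₂ = d₁ − σ√T = 1.154574 − 0.859615 = 0.294959
N(d₁) = 0.875868,  N(d₂) = 0.615987,  e^(−rT) = 0.781499
E₀ = V₀·N(d₁) − D·e^(−rT)·N(d₂)
   = 541.9533·0.875868 − 371.9280·0.781499·0.615987 = 295.635504
B₀ = V₀ − E₀ = 541.9533 − 295.635504 = 246.317796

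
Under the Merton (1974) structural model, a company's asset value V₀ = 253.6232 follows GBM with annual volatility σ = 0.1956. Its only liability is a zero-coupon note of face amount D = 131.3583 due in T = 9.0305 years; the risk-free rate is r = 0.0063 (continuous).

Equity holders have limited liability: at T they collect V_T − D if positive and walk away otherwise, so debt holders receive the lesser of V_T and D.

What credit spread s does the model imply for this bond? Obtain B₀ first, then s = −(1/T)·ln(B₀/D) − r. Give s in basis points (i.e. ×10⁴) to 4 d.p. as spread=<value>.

d₁ = [ln(V₀/D) + (r + σ²/2)T] / (σ√T)
   = [ln(253.6232/131.3583) + (0.0063 + 0.5·0.1956²)·9.0305] / (0.1956·√9.0305)
   = [0.657921 + 0.229643] / 0.587793 = 1.509993
d₂ = d₁ − σ√T = 1.509993 − 0.587793 = 0.922199
N(d₁) = 0.934477,  N(d₂) = 0.821788,  e^(−rT) = 0.944696
E₀ = V₀·N(d₁) − D·e^(−rT)·N(d₂)
   = 253.6232·0.934477 − 131.3583·0.944696·0.821788 = 135.026503
B₀ = V₀ − E₀ = 253.6232 − 135.026503 = 118.596697
spread = −(1/T)·ln(B₀/D) − r = −(1/9.0305)·ln(118.596697/131.3583) − 0.0063 = 0.00501721
in basis points: 0.00501721 × 10⁴ = 50.1721 bp

spread=50.1721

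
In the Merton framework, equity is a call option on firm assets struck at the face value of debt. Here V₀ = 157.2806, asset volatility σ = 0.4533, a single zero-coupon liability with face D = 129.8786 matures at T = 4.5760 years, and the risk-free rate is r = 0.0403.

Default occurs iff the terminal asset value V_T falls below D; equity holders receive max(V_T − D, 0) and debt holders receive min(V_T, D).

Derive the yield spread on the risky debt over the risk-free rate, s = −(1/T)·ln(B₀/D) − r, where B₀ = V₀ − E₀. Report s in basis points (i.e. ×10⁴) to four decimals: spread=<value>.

d₁ = [ln(V₀/D) + (r + σ²/2)T] / (σ√T)
   = [ln(157.2806/129.8786) + (0.0403 + 0.5·0.4533²)·4.5760] / (0.4533·√4.5760)
   = [0.191431 + 0.654553] / 0.969681 = 0.872436
d₂ = d₁ − σ√T = 0.872436 − 0.969681 = -0.097245
N(d₁) = 0.808515,  N(d₂) = 0.461266,  e^(−rT) = 0.831592
E₀ = V₀·N(d₁) − D·e^(−rT)·N(d₂)
   = 157.2806·0.808515 − 129.8786·0.831592·0.461266 = 77.344149
B₀ = V₀ − E₀ = 157.2806 − 77.344149 = 79.936451
spread = −(1/T)·ln(B₀/D) − r = −(1/4.5760)·ln(79.936451/129.8786) − 0.0403 = 0.06576823
in basis points: 0.06576823 × 10⁴ = 657.6823 bp

spread=657.6823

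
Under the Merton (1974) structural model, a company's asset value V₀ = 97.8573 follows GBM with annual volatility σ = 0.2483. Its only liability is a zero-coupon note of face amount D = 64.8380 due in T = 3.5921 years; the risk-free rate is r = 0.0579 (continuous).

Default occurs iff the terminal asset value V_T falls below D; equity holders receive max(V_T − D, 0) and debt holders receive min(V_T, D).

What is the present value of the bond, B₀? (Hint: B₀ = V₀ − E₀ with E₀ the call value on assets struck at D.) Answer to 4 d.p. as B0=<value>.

B0=51.2065

d₁ = [ln(V₀/D) + (r + σ²/2)T] / (σ√T)
   = [ln(97.8573/64.8380) + (0.0579 + 0.5·0.2483²)·3.5921] / (0.2483·√3.5921)
   = [0.411618 + 0.318714] / 0.470599 = 1.551922
d₂ = d₁ − σ√T = 1.551922 − 0.470599 = 1.081323
N(d₁) = 0.939660,  N(d₂) = 0.860223,  e^(−rT) = 0.812221
E₀ = V₀·N(d₁) − D·e^(−rT)·N(d₂)
   = 97.8573·0.939660 − 64.8380·0.812221·0.860223 = 46.650783
B₀ = V₀ − E₀ = 97.8573 − 46.650783 = 51.206517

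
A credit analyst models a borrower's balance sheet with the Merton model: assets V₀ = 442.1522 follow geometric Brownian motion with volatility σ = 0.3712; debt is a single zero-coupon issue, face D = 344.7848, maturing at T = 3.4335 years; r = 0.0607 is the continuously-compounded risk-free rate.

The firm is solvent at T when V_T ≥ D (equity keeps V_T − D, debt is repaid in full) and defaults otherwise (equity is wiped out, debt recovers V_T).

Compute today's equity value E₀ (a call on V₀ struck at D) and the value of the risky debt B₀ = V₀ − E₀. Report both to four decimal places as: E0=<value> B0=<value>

E0=197.7412 B0=244.4110

d₁ = [ln(V₀/D) + (r + σ²/2)T] / (σ√T)
   = [ln(442.1522/344.7848) + (0.0607 + 0.5·0.3712²)·3.4335] / (0.3712·√3.4335)
   = [0.248734 + 0.444963] / 0.687823 = 1.008541
d₂ = d₁ − σ√T = 1.008541 − 0.687823 = 0.320718
N(d₁) = 0.843403,  N(d₂) = 0.625788,  e^(−rT) = 0.811871
E₀ = V₀·N(d₁) − D·e^(−rT)·N(d₂)
   = 442.1522·0.843403 − 344.7848·0.811871·0.625788 = 197.741163
B₀ = V₀ − E₀ = 442.1522 − 197.741163 = 244.411037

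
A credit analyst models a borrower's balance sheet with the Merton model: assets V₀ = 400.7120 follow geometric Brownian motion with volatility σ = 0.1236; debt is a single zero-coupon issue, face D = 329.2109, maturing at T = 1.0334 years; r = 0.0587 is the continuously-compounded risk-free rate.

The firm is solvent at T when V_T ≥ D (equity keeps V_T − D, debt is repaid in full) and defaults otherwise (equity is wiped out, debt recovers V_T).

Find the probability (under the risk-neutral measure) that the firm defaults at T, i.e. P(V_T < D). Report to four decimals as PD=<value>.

PD=0.0236

d₁ = [ln(V₀/D) + (r + σ²/2)T] / (σ√T)
   = [ln(400.7120/329.2109) + (0.0587 + 0.5·0.1236²)·1.0334] / (0.1236·√1.0334)
   = [0.196544 + 0.068554] / 0.125647 = 2.109865
d₂ = d₁ − σ√T = 2.109865 − 0.125647 = 1.984218
risk-neutral PD = N(−d₂) = N(-1.984218) = 0.023616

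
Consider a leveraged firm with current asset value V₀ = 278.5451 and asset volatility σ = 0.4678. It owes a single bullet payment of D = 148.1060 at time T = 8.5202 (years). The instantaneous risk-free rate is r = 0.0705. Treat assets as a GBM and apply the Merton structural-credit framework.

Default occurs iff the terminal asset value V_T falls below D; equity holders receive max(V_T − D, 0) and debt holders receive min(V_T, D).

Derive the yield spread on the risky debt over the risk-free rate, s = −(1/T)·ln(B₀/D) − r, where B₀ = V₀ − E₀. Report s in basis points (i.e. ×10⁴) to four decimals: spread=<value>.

d₁ = [ln(V₀/D) + (r + σ²/2)T] / (σ√T)
   = [ln(278.5451/148.1060) + (0.0705 + 0.5·0.4678²)·8.5202] / (0.4678·√8.5202)
   = [0.631652 + 1.532941] / 1.365479 = 1.585226
d₂ = d₁ − σ√T = 1.585226 − 1.365479 = 0.219746
N(d₁) = 0.943542,  N(d₂) = 0.586966,  e^(−rT) = 0.548442
E₀ = V₀·N(d₁) − D·e^(−rT)·N(d₂)
   = 278.5451·0.943542 − 148.1060·0.548442·0.586966 = 215.141364
B₀ = V₀ − E₀ = 278.5451 − 215.141364 = 63.403736
spread = −(1/T)·ln(B₀/D) − r = −(1/8.5202)·ln(63.403736/148.1060) − 0.0705 = 0.02907577
in basis points: 0.02907577 × 10⁴ = 290.7577 bp

spread=290.7577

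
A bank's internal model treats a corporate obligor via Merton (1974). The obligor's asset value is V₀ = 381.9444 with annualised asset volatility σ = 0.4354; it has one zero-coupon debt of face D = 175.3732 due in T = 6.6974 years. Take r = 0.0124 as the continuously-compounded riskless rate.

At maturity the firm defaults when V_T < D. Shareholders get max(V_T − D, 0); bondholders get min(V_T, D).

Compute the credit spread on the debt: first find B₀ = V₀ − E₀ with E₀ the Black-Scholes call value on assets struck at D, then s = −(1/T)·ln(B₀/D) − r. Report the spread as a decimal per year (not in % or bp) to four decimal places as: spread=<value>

spread=0.0338

d₁ = [ln(V₀/D) + (r + σ²/2)T] / (σ√T)
   = [ln(381.9444/175.3732) + (0.0124 + 0.5·0.4354²)·6.6974] / (0.4354·√6.6974)
   = [0.778359 + 0.717871] / 1.126786 = 1.327874
d₂ = d₁ − σ√T = 1.327874 − 1.126786 = 0.201088
N(d₁) = 0.907890,  N(d₂) = 0.579685,  e^(−rT) = 0.920307
E₀ = V₀·N(d₁) − D·e^(−rT)·N(d₂)
   = 381.9444·0.907890 − 175.3732·0.920307·0.579685 = 253.204004
B₀ = V₀ − E₀ = 381.9444 − 253.204004 = 128.740396
spread = −(1/T)·ln(B₀/D) − r = −(1/6.6974)·ln(128.740396/175.3732) − 0.0124 = 0.03375497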